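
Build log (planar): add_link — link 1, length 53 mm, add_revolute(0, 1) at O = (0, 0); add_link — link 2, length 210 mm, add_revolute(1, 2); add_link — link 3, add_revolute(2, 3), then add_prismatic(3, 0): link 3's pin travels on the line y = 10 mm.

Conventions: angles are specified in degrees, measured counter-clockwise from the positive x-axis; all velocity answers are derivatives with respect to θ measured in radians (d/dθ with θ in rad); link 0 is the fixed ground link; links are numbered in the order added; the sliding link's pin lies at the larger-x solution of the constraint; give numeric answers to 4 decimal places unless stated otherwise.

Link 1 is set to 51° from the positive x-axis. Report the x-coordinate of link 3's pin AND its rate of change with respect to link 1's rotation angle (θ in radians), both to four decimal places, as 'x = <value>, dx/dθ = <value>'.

geometry: r = 53 mm, L = 210 mm, e = 10 mm
crank pin P = (r cos θ, r sin θ) = (33.353981, 41.188736)
h = r sin θ − e = 41.188736 − 10 = 31.188736
x = r cos θ + √(L² − h²) = 33.353981 + 207.671045 = 241.025025
dx/dθ = −r sin θ − h·r cos θ/√(L² − h²) (θ in radians; h = 31.188736) = -46.197949

x = 241.0250, dx/dθ = -46.1979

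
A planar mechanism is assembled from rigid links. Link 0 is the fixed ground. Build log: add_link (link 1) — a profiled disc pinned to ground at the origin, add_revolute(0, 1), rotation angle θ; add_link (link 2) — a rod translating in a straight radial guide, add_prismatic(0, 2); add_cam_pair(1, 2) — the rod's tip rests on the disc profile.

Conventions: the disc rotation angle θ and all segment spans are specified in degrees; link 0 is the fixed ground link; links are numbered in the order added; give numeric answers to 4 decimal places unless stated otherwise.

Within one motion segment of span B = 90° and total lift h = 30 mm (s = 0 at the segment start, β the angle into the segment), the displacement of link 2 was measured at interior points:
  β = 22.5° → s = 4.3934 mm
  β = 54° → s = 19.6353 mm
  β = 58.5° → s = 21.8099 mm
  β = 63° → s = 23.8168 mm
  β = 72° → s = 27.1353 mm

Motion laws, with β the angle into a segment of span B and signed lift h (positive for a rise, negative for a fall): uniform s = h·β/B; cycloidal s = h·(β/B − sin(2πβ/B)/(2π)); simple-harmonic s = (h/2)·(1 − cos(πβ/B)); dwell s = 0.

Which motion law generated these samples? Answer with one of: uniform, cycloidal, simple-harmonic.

candidates at β/B = r: uniform s = h·r (linear in β); cycloidal s = h·(r − sin(2πr)/(2π)); simple-harmonic s = (h/2)(1 − cos(πr))
β=22.5°: printed 4.3934 | uniform 7.5000, cycloidal 2.7254, simple-harmonic 4.3934
β=54°: printed 19.6353 | uniform 18.0000, cycloidal 20.8065, simple-harmonic 19.6353
β=58.5°: printed 21.8099 | uniform 19.5000, cycloidal 23.3628, simple-harmonic 21.8099
β=63°: printed 23.8168 | uniform 21.0000, cycloidal 25.5410, simple-harmonic 23.8168
β=72°: printed 27.1353 | uniform 24.0000, cycloidal 28.5410, simple-harmonic 27.1353
only one law matches every sample → simple-harmonic

simple-harmonic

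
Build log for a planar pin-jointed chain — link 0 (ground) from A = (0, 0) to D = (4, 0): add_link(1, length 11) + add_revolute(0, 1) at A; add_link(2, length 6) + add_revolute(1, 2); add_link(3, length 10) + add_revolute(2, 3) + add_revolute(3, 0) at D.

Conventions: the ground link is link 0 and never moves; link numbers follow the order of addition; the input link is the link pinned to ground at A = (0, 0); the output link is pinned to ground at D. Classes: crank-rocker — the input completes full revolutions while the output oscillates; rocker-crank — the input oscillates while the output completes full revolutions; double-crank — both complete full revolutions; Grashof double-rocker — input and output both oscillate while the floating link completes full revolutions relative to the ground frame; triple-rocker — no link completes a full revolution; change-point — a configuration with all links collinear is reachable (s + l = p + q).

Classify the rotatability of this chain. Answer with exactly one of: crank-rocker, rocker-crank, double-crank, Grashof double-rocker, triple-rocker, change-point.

lengths: ground=4, input=11, coupler=6, output=10
sorted: s=4 (shortest), l=11 (longest), p+q=16
s + l = 15 vs p + q = 16
s + l < p + q (Grashof) with shortest = ground link → double-crank

double-crank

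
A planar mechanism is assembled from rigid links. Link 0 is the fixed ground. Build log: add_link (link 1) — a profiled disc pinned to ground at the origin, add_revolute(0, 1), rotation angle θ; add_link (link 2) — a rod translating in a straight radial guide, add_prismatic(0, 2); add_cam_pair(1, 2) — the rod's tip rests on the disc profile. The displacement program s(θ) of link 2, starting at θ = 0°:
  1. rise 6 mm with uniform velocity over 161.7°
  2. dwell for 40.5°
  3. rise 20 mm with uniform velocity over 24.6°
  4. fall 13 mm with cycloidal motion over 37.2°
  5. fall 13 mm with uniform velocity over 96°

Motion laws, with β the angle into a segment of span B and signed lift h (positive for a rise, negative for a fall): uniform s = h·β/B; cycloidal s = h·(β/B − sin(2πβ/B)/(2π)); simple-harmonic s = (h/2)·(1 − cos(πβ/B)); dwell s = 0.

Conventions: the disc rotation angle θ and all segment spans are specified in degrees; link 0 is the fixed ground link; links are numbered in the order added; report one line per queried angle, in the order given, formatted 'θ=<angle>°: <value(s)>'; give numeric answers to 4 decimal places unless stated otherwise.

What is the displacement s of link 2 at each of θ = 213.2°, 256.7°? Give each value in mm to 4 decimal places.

seg 1 [0°–161.7°] uniform, h=6: full span → s += 6 → s = 6.0000
seg 2 [161.7°–202.2°] dwell: s stays 6.0000
seg 3 [202.2°–226.8°] uniform, h=20: θ=213.2° here. β=11, B=24.6. 20·11/24.6 = 8.9431 → s = 14.9431
seg 3 [202.2°–226.8°] uniform, h=20: full span → s += 20 → s = 26.0000
seg 4 [226.8°–264°] cycloidal, h=-13: θ=256.7° here. β=29.9, B=37.2. -13·(0.8038 − sin(2π·0.8038)/(2π)) = -12.4010 → s = 13.5990

θ=213.2°: 14.9431
θ=256.7°: 13.5990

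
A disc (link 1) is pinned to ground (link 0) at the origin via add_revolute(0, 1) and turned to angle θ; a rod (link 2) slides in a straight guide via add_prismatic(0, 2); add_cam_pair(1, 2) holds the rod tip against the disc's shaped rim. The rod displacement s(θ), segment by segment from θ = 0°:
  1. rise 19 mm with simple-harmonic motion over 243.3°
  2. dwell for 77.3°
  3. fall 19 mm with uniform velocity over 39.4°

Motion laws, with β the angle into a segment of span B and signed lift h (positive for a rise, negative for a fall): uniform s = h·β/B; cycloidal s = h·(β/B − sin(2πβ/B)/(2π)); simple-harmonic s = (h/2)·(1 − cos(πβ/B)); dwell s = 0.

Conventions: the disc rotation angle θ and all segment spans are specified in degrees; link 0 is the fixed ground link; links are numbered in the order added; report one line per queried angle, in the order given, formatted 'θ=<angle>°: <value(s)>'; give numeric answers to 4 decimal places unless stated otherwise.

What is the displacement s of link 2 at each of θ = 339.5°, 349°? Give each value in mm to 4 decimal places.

segment 1 (0° to 243.3°, simple-harmonic, h = 19) is passed completely: s = 0.0000 + (19) = 19.0000
segment 2 (243.3° to 320.6°, dwell): s unchanged at 19.0000
θ = 339.5° falls in segment 3 (320.6° to 360°, uniform, h = -19): β = 339.5 − 320.6 = 18.9°, B = 39.4°; Δs = -19·18.9/39.4 = -9.1142; s = 19.0000 − 9.1142 = 9.8858
θ = 349° falls in segment 3 (320.6° to 360°, uniform, h = -19): β = 349 − 320.6 = 28.4°, B = 39.4°; Δs = -19·28.4/39.4 = -13.6954; s = 19.0000 − 13.6954 = 5.3046

θ=339.5°: 9.8858
θ=349°: 5.3046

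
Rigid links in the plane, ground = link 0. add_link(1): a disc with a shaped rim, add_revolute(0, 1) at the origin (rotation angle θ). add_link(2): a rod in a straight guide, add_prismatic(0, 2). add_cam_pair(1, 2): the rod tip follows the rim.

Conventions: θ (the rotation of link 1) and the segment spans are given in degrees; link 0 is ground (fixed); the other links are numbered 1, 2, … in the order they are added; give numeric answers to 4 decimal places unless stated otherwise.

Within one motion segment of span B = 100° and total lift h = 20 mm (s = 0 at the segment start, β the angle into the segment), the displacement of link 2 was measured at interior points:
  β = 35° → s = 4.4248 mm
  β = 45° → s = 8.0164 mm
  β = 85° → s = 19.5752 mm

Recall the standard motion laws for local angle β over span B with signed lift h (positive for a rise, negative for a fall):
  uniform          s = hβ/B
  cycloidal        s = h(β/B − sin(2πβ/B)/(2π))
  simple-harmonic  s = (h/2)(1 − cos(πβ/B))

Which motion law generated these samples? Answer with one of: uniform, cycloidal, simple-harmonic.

candidates at β/B = r: uniform s = h·r (linear in β); cycloidal s = h·(r − sin(2πr)/(2π)); simple-harmonic s = (h/2)(1 − cos(πr))
β=35°: printed 4.4248 | uniform 7.0000, cycloidal 4.4248, simple-harmonic 5.4601
β=45°: printed 8.0164 | uniform 9.0000, cycloidal 8.0164, simple-harmonic 8.4357
β=85°: printed 19.5752 | uniform 17.0000, cycloidal 19.5752, simple-harmonic 18.9101
only one law matches every sample → cycloidal

cycloidal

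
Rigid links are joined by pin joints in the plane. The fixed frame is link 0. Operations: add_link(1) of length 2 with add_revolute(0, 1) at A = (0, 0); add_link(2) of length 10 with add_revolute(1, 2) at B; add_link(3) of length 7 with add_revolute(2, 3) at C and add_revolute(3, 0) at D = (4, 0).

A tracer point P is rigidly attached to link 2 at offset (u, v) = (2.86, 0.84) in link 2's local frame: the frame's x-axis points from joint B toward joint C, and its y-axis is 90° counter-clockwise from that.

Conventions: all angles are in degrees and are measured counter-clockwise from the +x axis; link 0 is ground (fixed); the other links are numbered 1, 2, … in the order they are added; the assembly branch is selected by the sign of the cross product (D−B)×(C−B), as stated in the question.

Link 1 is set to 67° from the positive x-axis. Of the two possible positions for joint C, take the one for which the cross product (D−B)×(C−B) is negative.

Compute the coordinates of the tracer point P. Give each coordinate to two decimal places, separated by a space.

A=(0,0), D=(4.00,0)
B = A + 2.00·(cos67°, sin67°) = (0.7815, 1.8410)
|BD| = 3.7079
circle(B,10.00) ∩ circle(D,7.00): a=8.7312, h=4.8751
  candidates: C₊=(10.7809,1.7375) cross=18.076; C₋=(5.9399,-6.7258) cross=-18.076
  branch - wants cross < 0 → take C=(5.9399,-6.7258) (cross=-18.076)
ex = (C−B)/|BC| = (0.5158,-0.8567); ey = (0.8567,0.5158)
P = B + 2.86·ex + 0.84·ey = (2.9764,-0.1758)

2.98 -0.18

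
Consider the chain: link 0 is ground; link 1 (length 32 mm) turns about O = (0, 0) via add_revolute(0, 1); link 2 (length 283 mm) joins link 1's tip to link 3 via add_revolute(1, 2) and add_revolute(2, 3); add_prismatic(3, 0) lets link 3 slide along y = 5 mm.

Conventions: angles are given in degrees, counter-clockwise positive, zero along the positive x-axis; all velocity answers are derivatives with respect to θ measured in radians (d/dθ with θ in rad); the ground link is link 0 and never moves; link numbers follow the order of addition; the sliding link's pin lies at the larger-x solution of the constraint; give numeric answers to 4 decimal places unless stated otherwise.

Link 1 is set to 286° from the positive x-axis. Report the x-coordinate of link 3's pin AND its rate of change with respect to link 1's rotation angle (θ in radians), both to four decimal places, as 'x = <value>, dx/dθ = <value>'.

geometry: r = 32 mm, L = 283 mm, e = 5 mm
crank pin P = (r cos θ, r sin θ) = (8.820395, -30.760374)
h = r sin θ − e = -30.760374 − 5 = -35.760374
x = r cos θ + √(L² − h²) = 8.820395 + 280.731537 = 289.551932
dx/dθ = −r sin θ − h·r cos θ/√(L² − h²) (θ in radians; h = -35.760374) = 31.883941

x = 289.5519, dx/dθ = 31.8839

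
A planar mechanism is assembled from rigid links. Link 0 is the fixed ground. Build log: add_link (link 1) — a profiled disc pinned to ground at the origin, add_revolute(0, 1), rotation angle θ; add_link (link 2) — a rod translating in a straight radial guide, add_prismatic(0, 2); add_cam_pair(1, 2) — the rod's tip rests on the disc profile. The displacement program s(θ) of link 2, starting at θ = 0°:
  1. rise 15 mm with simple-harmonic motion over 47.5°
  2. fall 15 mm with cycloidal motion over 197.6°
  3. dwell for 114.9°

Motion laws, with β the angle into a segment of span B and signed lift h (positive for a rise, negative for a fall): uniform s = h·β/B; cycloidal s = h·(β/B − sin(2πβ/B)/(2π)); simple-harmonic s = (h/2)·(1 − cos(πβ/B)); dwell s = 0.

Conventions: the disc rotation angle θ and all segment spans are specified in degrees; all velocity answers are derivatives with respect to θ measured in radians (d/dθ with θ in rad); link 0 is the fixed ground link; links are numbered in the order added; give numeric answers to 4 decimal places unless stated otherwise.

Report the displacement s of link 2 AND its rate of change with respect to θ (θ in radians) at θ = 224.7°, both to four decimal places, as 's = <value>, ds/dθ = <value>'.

seg 1 [0°–47.5°] simple-harmonic, h=15: full span → s += 15 → s = 15.0000
seg 2 [47.5°–245.1°] cycloidal, h=-15: θ=224.7° here. β=177.2, B=197.6. -15·(0.8968 − sin(2π·0.8968)/(2π)) = -14.8937 → s = 0.1063
velocity in seg [47.5°–245.1°] (cycloidal), θ in radians: β = 177.2° = 3.0927 rad, B = 197.6° = 3.4488 rad; ds/dθ = (h/B)(1 − cos(2πβ/B)) = ((-15)/3.4488)(1 − cos(2π·0.8968)) = -0.883408 mm/rad

s = 0.1063, ds/dθ = -0.8834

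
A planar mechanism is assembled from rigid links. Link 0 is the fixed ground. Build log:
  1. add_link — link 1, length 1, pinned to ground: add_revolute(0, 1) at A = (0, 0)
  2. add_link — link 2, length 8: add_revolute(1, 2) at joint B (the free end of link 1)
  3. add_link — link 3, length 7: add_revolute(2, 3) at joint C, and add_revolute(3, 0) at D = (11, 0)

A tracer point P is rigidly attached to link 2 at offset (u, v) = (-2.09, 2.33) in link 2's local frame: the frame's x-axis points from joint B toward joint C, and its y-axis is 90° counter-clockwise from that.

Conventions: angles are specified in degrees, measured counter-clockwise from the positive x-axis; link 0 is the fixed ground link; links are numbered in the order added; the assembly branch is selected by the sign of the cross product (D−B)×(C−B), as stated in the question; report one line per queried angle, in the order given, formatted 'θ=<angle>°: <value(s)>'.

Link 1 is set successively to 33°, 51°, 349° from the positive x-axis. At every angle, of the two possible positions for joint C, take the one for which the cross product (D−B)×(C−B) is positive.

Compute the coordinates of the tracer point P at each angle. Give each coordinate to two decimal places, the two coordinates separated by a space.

A=(0,0), D=(11.00,0)
θ=33°: B = A + 1.00·(cos33°, sin33°) = (0.8387, 0.5446)
θ=33°: |BD| = 10.1759
θ=33°: circle(B,8.00) ∩ circle(D,7.00): a=5.8250, h=5.4836
θ=33°:   candidates: C₊=(6.9488,5.7086) cross=55.800; C₋=(6.3618,-5.2428) cross=-55.800
θ=33°:   branch + wants cross > 0 → take C=(6.9488,5.7086) (cross=55.800)
θ=33°: ex = (C−B)/|BC| = (0.7638,0.6455); ey = (-0.6455,0.7638)
θ=33°: P = B + -2.09·ex + 2.33·ey = (-2.2616,0.9751)
θ=51°: B = A + 1.00·(cos51°, sin51°) = (0.6293, 0.7771)
θ=51°: |BD| = 10.3998
θ=51°: circle(B,8.00) ∩ circle(D,7.00): a=5.9210, h=5.3797
θ=51°:   candidates: C₊=(6.9358,5.6993) cross=55.948; C₋=(6.1318,-5.0300) cross=-55.948
θ=51°:   branch + wants cross > 0 → take C=(6.9358,5.6993) (cross=55.948)
θ=51°: ex = (C−B)/|BC| = (0.7883,0.6153); ey = (-0.6153,0.7883)
θ=51°: P = B + -2.09·ex + 2.33·ey = (-2.4518,1.3280)
θ=349°: B = A + 1.00·(cos349°, sin349°) = (0.9816, -0.1908)
θ=349°: |BD| = 10.0202
θ=349°: circle(B,8.00) ∩ circle(D,7.00): a=5.7586, h=5.5533
θ=349°:   candidates: C₊=(6.6334,5.4711) cross=55.645; C₋=(6.8449,-5.6334) cross=-55.645
θ=349°:   branch + wants cross > 0 → take C=(6.6334,5.4711) (cross=55.645)
θ=349°: ex = (C−B)/|BC| = (0.7065,0.7077); ey = (-0.7077,0.7065)
θ=349°: P = B + -2.09·ex + 2.33·ey = (-2.1439,-0.0239)

θ=33°: -2.26 0.98
θ=51°: -2.45 1.33
θ=349°: -2.14 -0.02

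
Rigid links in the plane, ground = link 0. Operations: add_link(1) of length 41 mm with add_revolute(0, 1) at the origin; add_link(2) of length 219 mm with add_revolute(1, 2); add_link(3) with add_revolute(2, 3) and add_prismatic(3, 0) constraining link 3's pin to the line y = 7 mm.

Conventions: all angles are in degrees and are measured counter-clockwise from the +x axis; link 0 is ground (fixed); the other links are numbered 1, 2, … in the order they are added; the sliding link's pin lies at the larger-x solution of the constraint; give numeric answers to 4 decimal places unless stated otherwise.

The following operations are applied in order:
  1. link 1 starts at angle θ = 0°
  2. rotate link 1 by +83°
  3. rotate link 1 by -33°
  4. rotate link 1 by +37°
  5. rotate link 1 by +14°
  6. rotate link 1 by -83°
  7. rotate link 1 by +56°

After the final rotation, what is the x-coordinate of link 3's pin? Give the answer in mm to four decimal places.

geometry: r = 41 mm, L = 219 mm, e = 7 mm; θ starts at 0°
rotate link 1 by +83°: θ ← 0° +83° = 83°
rotate link 1 by -33°: θ ← 83° -33° = 50°
rotate link 1 by +37°: θ ← 50° +37° = 87°
rotate link 1 by +14°: θ ← 87° +14° = 101°
rotate link 1 by -83°: θ ← 101° -83° = 18°
rotate link 1 by +56°: θ ← 18° +56° = 74°
crank pin P = (r cos θ, r sin θ) = (11.301132, 39.411730)
h = r sin θ − e = 39.411730 − 7 = 32.411730
x = r cos θ + √(L² − h²) = 11.301132 + 216.588273 = 227.889404

227.8894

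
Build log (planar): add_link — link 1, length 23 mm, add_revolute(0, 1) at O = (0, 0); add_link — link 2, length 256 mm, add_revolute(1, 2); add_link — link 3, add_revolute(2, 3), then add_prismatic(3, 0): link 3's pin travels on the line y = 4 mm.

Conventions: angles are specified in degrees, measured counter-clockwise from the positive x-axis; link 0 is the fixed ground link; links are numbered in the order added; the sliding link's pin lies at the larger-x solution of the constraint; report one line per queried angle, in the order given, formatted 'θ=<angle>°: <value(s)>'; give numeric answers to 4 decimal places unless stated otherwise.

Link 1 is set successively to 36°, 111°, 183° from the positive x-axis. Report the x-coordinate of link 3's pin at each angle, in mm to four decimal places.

geometry: r = 23 mm, L = 256 mm, e = 4 mm
θ=36°: crank pin P = (r cos θ, r sin θ) = (18.607391, 13.519061)
θ=36°: h = r sin θ − e = 13.519061 − 4 = 9.519061
θ=36°: x = r cos θ + √(L² − h²) = 18.607391 + 255.822961 = 274.430352
θ=111°: crank pin P = (r cos θ, r sin θ) = (-8.242463, 21.472350)
θ=111°: h = r sin θ − e = 21.472350 − 4 = 17.472350
θ=111°: x = r cos θ + √(L² − h²) = -8.242463 + 255.403048 = 247.160585
θ=183°: crank pin P = (r cos θ, r sin θ) = (-22.968479, -1.203727)
θ=183°: h = r sin θ − e = -1.203727 − 4 = -5.203727
θ=183°: x = r cos θ + √(L² − h²) = -22.968479 + 255.947106 = 232.978627

θ=36°: 274.4304
θ=111°: 247.1606
θ=183°: 232.9786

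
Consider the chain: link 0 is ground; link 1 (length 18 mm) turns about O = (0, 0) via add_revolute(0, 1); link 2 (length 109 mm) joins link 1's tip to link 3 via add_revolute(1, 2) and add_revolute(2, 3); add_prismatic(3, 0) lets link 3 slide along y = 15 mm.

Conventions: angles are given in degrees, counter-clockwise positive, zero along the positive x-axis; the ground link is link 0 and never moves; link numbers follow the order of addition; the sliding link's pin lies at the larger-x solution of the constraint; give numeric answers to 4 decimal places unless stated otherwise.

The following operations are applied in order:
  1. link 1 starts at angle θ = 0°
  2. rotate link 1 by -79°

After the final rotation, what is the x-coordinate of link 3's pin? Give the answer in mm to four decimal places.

geometry: r = 18 mm, L = 109 mm, e = 15 mm; θ starts at 0°
rotate link 1 by -79°: θ ← 0° -79° = -79°
crank pin P = (r cos θ, r sin θ) = (3.434562, -17.669289)
h = r sin θ − e = -17.669289 − 15 = -32.669289
x = r cos θ + √(L² − h²) = 3.434562 + 103.989026 = 107.423588

107.4236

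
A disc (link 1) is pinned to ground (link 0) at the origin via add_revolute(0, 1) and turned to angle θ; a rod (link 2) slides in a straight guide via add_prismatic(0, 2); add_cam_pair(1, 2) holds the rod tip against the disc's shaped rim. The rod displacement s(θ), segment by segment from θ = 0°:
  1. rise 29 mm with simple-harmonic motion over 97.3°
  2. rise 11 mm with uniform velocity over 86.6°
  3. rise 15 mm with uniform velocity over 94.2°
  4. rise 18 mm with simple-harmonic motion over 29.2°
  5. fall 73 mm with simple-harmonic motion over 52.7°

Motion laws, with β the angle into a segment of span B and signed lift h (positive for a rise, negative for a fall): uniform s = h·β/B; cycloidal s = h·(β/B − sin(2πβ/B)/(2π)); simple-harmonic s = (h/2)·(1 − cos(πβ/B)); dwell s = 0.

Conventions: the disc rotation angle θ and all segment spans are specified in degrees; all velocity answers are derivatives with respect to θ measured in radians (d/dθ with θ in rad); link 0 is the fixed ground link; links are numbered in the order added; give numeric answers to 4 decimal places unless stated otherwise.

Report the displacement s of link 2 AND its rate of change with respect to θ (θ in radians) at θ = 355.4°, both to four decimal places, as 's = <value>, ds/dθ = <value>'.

segment 1 (0° to 97.3°, simple-harmonic, h = 29) is passed completely: s = 0.0000 + (29) = 29.0000
segment 2 (97.3° to 183.9°, uniform, h = 11) is passed completely: s = 29.0000 + (11) = 40.0000
segment 3 (183.9° to 278.1°, uniform, h = 15) is passed completely: s = 40.0000 + (15) = 55.0000
segment 4 (278.1° to 307.3°, simple-harmonic, h = 18) is passed completely: s = 55.0000 + (18) = 73.0000
θ = 355.4° falls in segment 5 (307.3° to 360°, simple-harmonic, h = -73): β = 355.4 − 307.3 = 48.1°, B = 52.7°; Δs = -73/2·(1 − cos(π·0.9127)) = -71.6363; s = 73.0000 − 71.6363 = 1.3637
velocity in seg [307.3°–360°] (simple-harmonic), θ in radians: β = 48.1° = 0.8395 rad, B = 52.7° = 0.9198 rad; ds/dθ = (πh/(2B)) sin(πβ/B) = (π·(-73)/(2·0.9198)) sin(π·0.9127) = -33.759443 mm/rad

s = 1.3637, ds/dθ = -33.7594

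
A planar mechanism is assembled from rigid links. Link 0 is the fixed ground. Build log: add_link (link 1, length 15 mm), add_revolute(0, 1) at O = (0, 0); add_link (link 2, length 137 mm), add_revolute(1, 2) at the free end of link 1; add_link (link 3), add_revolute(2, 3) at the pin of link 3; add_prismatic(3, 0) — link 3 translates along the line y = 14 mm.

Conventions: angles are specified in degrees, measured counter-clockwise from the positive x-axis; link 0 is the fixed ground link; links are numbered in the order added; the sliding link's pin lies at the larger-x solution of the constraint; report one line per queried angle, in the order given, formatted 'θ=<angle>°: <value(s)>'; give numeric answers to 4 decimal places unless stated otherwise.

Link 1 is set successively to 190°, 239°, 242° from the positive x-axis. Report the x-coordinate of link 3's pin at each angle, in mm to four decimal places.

geometry: r = 15 mm, L = 137 mm, e = 14 mm
θ=190°: crank pin P = (r cos θ, r sin θ) = (-14.772116, -2.604723)
θ=190°: h = r sin θ − e = -2.604723 − 14 = -16.604723
θ=190°: x = r cos θ + √(L² − h²) = -14.772116 + 135.990011 = 121.217895
θ=239°: crank pin P = (r cos θ, r sin θ) = (-7.725571, -12.857510)
θ=239°: h = r sin θ − e = -12.857510 − 14 = -26.857510
θ=239°: x = r cos θ + √(L² − h²) = -7.725571 + 134.341632 = 126.616061
θ=242°: crank pin P = (r cos θ, r sin θ) = (-7.042073, -13.244214)
θ=242°: h = r sin θ − e = -13.244214 − 14 = -27.244214
θ=242°: x = r cos θ + √(L² − h²) = -7.042073 + 134.263743 = 127.221670

θ=190°: 121.2179
θ=239°: 126.6161
θ=242°: 127.2217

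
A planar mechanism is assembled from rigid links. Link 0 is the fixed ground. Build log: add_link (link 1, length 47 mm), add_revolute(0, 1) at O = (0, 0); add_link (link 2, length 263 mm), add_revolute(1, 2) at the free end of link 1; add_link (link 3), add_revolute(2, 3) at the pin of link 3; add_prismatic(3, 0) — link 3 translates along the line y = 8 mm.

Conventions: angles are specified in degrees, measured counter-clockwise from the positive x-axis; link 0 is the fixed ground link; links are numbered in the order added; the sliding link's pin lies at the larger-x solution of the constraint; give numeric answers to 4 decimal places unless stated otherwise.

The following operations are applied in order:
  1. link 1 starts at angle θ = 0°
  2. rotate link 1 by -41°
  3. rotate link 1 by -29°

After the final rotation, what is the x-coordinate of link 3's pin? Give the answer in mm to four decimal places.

geometry: r = 47 mm, L = 263 mm, e = 8 mm; θ starts at 0°
rotate link 1 by -41°: θ ← 0° -41° = -41°
rotate link 1 by -29°: θ ← -41° -29° = -70°
crank pin P = (r cos θ, r sin θ) = (16.074947, -44.165553)
h = r sin θ − e = -44.165553 − 8 = -52.165553
x = r cos θ + √(L² − h²) = 16.074947 + 257.774621 = 273.849567

273.8496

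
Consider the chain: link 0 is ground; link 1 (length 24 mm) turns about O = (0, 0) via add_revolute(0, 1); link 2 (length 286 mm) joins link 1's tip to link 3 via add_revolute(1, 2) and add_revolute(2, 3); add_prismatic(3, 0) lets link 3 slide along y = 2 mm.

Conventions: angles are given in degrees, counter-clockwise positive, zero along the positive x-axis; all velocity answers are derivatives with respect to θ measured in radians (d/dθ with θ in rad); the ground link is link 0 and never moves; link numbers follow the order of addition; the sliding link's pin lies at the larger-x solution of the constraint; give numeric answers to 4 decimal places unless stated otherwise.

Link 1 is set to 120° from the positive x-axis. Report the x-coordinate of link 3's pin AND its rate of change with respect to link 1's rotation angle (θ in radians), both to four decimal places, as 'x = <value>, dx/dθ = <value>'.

geometry: r = 24 mm, L = 286 mm, e = 2 mm
crank pin P = (r cos θ, r sin θ) = (-12.000000, 20.784610)
h = r sin θ − e = 20.784610 − 2 = 18.784610
x = r cos θ + √(L² − h²) = -12.000000 + 285.382442 = 273.382442
dx/dθ = −r sin θ − h·r cos θ/√(L² − h²) (θ in radians; h = 18.784610) = -19.994739

x = 273.3824, dx/dθ = -19.9947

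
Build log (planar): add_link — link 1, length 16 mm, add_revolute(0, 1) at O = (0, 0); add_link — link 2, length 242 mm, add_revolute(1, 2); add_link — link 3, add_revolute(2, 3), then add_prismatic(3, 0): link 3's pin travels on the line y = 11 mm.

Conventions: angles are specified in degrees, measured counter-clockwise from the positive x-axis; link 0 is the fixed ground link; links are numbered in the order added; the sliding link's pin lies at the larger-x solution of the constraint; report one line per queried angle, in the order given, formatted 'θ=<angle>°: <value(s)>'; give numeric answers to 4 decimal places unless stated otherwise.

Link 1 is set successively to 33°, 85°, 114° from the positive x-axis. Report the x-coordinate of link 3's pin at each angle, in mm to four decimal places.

geometry: r = 16 mm, L = 242 mm, e = 11 mm
θ=33°: crank pin P = (r cos θ, r sin θ) = (13.418729, 8.714225)
θ=33°: h = r sin θ − e = 8.714225 − 11 = -2.285775
θ=33°: x = r cos θ + √(L² − h²) = 13.418729 + 241.989205 = 255.407934
θ=85°: crank pin P = (r cos θ, r sin θ) = (1.394492, 15.939115)
θ=85°: h = r sin θ − e = 15.939115 − 11 = 4.939115
θ=85°: x = r cos θ + √(L² − h²) = 1.394492 + 241.949592 = 243.344084
θ=114°: crank pin P = (r cos θ, r sin θ) = (-6.507786, 14.616727)
θ=114°: h = r sin θ − e = 14.616727 − 11 = 3.616727
θ=114°: x = r cos θ + √(L² − h²) = -6.507786 + 241.972972 = 235.465186

θ=33°: 255.4079
θ=85°: 243.3441
θ=114°: 235.4652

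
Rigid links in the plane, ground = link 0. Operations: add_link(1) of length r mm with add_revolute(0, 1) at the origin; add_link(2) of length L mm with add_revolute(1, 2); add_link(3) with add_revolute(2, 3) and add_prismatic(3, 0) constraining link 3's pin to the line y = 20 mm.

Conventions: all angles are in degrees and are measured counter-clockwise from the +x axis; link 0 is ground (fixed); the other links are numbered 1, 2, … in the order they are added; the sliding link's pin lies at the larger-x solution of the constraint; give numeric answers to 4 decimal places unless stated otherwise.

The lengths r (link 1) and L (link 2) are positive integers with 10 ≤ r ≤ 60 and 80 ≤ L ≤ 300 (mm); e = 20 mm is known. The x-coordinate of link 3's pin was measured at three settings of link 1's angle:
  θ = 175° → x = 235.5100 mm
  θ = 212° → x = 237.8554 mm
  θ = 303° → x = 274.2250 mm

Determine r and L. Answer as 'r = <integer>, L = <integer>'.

constraint per measurement: (x − r cos θ)² + (r sin θ − e)² = L²
subtracting the θ₁ and θ₂ equations cancels the r² and L² terms:
r = (x₁² − x₂²) / (2[(x₁cos θ₁ + e sin θ₁) − (x₂cos θ₂ + e sin θ₂)]) = 27.0005 → r = 27
L² = (x₁ − r cos θ₁)² + (r sin θ₁ − e)² = 69168.9778 → L = 263.0000 → L = 263
check at θ₃=303°: x = 274.2250 (printed 274.2250) ✓

r = 27, L = 263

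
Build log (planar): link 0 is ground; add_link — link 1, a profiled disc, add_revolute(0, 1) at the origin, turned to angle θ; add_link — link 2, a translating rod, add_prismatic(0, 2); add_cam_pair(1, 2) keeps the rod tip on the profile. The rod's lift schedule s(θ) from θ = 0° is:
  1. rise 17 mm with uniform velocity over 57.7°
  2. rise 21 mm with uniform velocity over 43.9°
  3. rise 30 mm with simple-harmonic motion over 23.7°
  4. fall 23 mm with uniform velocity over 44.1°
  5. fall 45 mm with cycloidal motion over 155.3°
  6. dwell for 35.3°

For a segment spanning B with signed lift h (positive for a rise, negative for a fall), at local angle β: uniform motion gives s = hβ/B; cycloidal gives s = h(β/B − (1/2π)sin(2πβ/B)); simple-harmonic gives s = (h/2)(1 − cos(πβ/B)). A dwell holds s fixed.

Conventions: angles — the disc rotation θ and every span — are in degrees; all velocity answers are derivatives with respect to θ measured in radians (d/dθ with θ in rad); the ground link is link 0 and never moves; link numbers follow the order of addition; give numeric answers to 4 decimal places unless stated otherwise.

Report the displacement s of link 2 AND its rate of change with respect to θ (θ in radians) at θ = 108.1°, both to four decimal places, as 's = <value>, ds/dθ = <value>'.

seg 1 [0°–57.7°] uniform, h=17: full span → s += 17 → s = 17.0000
seg 2 [57.7°–101.6°] uniform, h=21: full span → s += 21 → s = 38.0000
seg 3 [101.6°–125.3°] simple-harmonic, h=30: θ=108.1° here. β=6.5, B=23.7. 30/2·(1 − cos(π·0.2743)) = 5.2318 → s = 43.2318
velocity in seg [101.6°–125.3°] (simple-harmonic), θ in radians: β = 6.5° = 0.1134 rad, B = 23.7° = 0.4136 rad; ds/dθ = (πh/(2B)) sin(πβ/B) = (π·30/(2·0.4136)) sin(π·0.2743) = 86.456662 mm/rad

s = 43.2318, ds/dθ = 86.4567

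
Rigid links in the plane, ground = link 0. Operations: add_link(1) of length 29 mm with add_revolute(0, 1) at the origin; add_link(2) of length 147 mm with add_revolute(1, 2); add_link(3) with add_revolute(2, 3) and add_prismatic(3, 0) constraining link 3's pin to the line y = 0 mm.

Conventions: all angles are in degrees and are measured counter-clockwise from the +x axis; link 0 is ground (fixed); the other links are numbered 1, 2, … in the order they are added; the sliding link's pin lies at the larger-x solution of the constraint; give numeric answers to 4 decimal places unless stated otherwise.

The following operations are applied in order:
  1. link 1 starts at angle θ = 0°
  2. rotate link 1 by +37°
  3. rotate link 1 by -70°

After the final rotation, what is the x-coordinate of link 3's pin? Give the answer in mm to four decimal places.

geometry: r = 29 mm, L = 147 mm, e = 0 mm; θ starts at 0°
rotate link 1 by +37°: θ ← 0° +37° = 37°
rotate link 1 by -70°: θ ← 37° -70° = -33°
crank pin P = (r cos θ, r sin θ) = (24.321446, -15.794532)
h = r sin θ − e = -15.794532 − 0 = -15.794532
x = r cos θ + √(L² − h²) = 24.321446 + 146.149009 = 170.470455

170.4705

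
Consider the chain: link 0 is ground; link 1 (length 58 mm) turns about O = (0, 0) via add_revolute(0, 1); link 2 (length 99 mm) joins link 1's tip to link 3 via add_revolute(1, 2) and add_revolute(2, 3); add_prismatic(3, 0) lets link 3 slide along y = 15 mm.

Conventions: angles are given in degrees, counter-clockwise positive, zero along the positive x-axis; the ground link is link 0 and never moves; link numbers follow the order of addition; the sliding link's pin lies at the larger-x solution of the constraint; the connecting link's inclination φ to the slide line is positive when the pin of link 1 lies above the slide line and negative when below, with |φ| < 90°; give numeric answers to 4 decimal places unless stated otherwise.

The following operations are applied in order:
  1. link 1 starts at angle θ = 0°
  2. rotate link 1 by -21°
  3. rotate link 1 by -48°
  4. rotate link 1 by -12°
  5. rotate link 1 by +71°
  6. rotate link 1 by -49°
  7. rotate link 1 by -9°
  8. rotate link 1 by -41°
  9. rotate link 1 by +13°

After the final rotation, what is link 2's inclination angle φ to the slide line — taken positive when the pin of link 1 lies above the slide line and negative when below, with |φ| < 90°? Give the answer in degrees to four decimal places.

geometry: r = 58 mm, L = 99 mm, e = 15 mm; θ starts at 0°
rotate link 1 by -21°: θ ← 0° -21° = -21°
rotate link 1 by -48°: θ ← -21° -48° = -69°
rotate link 1 by -12°: θ ← -69° -12° = -81°
rotate link 1 by +71°: θ ← -81° +71° = -10°
rotate link 1 by -49°: θ ← -10° -49° = -59°
rotate link 1 by -9°: θ ← -59° -9° = -68°
rotate link 1 by -41°: θ ← -68° -41° = -109°
rotate link 1 by +13°: θ ← -109° +13° = -96°
h = r sin θ − e = -57.682270 − 15 = -72.682270
sin φ = h / L = -72.682270 / 99 = -0.73416434
φ = arcsin(-0.73416434) = -47.236651°

-47.2367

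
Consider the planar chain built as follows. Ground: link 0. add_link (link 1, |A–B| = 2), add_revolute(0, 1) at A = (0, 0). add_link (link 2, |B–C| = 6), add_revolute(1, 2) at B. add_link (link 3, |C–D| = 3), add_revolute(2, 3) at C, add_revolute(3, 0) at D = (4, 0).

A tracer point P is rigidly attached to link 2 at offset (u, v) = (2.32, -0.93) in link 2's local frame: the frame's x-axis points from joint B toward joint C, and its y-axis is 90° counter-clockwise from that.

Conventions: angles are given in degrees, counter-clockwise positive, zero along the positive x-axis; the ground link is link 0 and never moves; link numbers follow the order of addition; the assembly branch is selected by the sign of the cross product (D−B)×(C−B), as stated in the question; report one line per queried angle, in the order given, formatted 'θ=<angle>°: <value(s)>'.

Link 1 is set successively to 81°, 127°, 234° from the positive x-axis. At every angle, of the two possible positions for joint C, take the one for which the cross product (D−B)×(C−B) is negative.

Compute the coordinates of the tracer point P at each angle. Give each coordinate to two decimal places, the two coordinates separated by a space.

A=(0,0), D=(4.00,0)
θ=81°: B = A + 2.00·(cos81°, sin81°) = (0.3129, 1.9754)
θ=81°: |BD| = 4.1829
θ=81°: circle(B,6.00) ∩ circle(D,3.00): a=5.3189, h=2.7766
θ=81°:   candidates: C₊=(6.3125,1.9111) cross=11.615; C₋=(3.6900,-2.9839) cross=-11.615
θ=81°:   branch - wants cross < 0 → take C=(3.6900,-2.9839) (cross=-11.615)
θ=81°: ex = (C−B)/|BC| = (0.5629,-0.8266); ey = (0.8266,0.5629)
θ=81°: P = B + 2.32·ex + -0.93·ey = (0.8500,-0.4657)
θ=127°: B = A + 2.00·(cos127°, sin127°) = (-1.2036, 1.5973)
θ=127°: |BD| = 5.4433
θ=127°: circle(B,6.00) ∩ circle(D,3.00): a=5.2018, h=2.9903
θ=127°:   candidates: C₊=(4.6466,2.9295) cross=16.277; C₋=(2.8917,-2.7878) cross=-16.277
θ=127°:   branch - wants cross < 0 → take C=(2.8917,-2.7878) (cross=-16.277)
θ=127°: ex = (C−B)/|BC| = (0.6826,-0.7308); ey = (0.7308,0.6826)
θ=127°: P = B + 2.32·ex + -0.93·ey = (-0.2998,-0.7330)
θ=234°: B = A + 2.00·(cos234°, sin234°) = (-1.1756, -1.6180)
θ=234°: |BD| = 5.4226
θ=234°: circle(B,6.00) ∩ circle(D,3.00): a=5.2009, h=2.9918
θ=234°:   candidates: C₊=(2.8957,2.7893) cross=16.223; C₋=(4.6811,-2.9217) cross=-16.223
θ=234°:   branch - wants cross < 0 → take C=(4.6811,-2.9217) (cross=-16.223)
θ=234°: ex = (C−B)/|BC| = (0.9761,-0.2173); ey = (0.2173,0.9761)
θ=234°: P = B + 2.32·ex + -0.93·ey = (0.8869,-3.0299)

θ=81°: 0.85 -0.47
θ=127°: -0.30 -0.73
θ=234°: 0.89 -3.03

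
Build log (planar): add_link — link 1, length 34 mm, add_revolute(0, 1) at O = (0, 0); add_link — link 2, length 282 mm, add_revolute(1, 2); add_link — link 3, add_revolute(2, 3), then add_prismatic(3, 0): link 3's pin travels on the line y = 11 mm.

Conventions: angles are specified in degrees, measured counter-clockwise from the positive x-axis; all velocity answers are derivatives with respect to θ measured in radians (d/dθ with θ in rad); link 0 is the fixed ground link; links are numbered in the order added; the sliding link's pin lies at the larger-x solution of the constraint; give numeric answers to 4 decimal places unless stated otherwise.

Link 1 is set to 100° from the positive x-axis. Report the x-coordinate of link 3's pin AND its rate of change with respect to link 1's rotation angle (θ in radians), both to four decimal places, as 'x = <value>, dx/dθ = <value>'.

geometry: r = 34 mm, L = 282 mm, e = 11 mm
crank pin P = (r cos θ, r sin θ) = (-5.904038, 33.483464)
h = r sin θ − e = 33.483464 − 11 = 22.483464
x = r cos θ + √(L² − h²) = -5.904038 + 281.102284 = 275.198246
dx/dθ = −r sin θ − h·r cos θ/√(L² − h²) (θ in radians; h = 22.483464) = -33.011240

x = 275.1982, dx/dθ = -33.0112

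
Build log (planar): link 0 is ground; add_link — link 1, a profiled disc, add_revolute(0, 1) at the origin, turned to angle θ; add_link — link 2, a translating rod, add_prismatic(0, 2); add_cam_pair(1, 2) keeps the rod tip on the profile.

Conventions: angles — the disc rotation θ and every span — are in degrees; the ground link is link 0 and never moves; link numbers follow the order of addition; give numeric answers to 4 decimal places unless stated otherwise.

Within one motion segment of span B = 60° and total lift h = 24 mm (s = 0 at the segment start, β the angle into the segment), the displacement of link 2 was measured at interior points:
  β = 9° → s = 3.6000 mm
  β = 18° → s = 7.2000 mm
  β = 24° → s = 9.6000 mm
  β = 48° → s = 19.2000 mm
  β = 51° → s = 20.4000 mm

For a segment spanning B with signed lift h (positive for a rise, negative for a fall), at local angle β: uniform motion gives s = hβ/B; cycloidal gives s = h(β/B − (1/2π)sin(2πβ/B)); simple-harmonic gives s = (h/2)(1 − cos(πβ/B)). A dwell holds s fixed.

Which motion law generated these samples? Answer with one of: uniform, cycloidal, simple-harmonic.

candidates at β/B = r: uniform s = h·r (linear in β); cycloidal s = h·(r − sin(2πr)/(2π)); simple-harmonic s = (h/2)(1 − cos(πr))
β=9°: printed 3.6000 | uniform 3.6000, cycloidal 0.5098, simple-harmonic 1.3079
β=18°: printed 7.2000 | uniform 7.2000, cycloidal 3.5672, simple-harmonic 4.9466
β=24°: printed 9.6000 | uniform 9.6000, cycloidal 7.3548, simple-harmonic 8.2918
β=48°: printed 19.2000 | uniform 19.2000, cycloidal 22.8328, simple-harmonic 21.7082
β=51°: printed 20.4000 | uniform 20.4000, cycloidal 23.4902, simple-harmonic 22.6921
only one law matches every sample → uniform

uniform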